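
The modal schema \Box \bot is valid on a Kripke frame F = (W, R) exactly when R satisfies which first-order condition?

This is the Ver axiom.
It corresponds to emptiness of R: \forall x \forall y \neg Rxy.

Emptiness of R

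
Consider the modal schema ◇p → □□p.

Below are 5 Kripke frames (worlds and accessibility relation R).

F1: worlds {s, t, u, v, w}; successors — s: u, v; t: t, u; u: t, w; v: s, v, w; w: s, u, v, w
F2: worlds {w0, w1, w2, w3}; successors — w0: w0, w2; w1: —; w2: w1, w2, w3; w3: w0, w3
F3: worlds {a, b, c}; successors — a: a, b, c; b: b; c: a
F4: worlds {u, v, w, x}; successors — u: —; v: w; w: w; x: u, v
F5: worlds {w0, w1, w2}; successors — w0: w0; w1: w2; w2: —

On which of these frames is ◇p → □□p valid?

Frame correspondent (Sahlqvist): ∀x ∀y ∀z ((xRy ∧ xR²z) → ∃w (y = w ∧ z = w)) — i.e. a generalized confluence (Geach) condition.
F1: fails — sRu, sR²s but u ≠ s.
F2: fails — w0Rw0, w0R²w1 but w0 ≠ w1.
F3: fails — aRa, aR²b but a ≠ b.
F4: fails — xRu, xR²w but u ≠ w.
F5: satisfies the condition.
Valid on: F5.

F5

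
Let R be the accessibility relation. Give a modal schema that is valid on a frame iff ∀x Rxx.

□ψ → ψ

This is reflexivity; the standard corresponding axiom is T: □ψ → ψ.
Suppose □ψ→ψ is valid. At any x set V(ψ)={w : Rxw}. Then □ψ holds at x, so ψ holds at x, i.e. Rxx.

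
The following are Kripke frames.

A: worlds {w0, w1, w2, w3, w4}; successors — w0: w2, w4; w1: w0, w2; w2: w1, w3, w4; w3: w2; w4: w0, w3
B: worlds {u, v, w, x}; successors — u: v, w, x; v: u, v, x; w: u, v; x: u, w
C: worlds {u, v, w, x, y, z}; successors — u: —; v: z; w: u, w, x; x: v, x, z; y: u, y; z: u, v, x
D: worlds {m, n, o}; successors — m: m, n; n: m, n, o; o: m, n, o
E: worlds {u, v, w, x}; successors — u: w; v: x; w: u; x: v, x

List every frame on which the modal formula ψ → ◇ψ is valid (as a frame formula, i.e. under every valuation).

The schema corresponds to reflexivity: ∀x Rxx.
A: fails — world w0 does not see itself.
B: fails — world u does not see itself.
C: fails — world u does not see itself.
D: ✓.
E: fails — world u does not see itself.

D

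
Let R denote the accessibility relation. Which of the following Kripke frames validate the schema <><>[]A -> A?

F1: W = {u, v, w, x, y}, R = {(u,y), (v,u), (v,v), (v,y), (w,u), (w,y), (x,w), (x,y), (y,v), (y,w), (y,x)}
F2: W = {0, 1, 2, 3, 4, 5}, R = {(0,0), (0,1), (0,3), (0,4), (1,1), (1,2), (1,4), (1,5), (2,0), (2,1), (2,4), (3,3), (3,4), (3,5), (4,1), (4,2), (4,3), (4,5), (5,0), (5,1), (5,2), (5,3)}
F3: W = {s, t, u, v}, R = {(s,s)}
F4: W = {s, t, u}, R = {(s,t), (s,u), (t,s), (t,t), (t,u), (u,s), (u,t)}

F3

This is the axiom for a generalized confluence (Geach) condition; its first-order frame correspondent is forall x forall y (x R^2 y -> exists w (yRw & x = w)).
F1: fails — uR²x but no t with xRt and u=t.
F2: fails — 0R²1 but no w with 1Rw and 0=w.
F3: holds.
F4: fails — sR²s but no w with sRw and s=w.
Valid on: F3.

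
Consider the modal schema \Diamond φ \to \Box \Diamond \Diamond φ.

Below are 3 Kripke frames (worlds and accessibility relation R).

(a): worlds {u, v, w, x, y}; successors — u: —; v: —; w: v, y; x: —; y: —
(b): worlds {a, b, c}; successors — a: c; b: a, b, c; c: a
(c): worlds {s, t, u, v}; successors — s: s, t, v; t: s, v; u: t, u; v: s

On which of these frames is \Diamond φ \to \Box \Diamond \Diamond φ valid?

none

This is the axiom for a generalized confluence (Geach) condition; its first-order frame correspondent is \forall x \forall y \forall z ((xRy \wedge xRz) \to \exists w (y = w \wedge z R^2 w)).
(a): fails — wRv, wRv but no t with v=t and vR²t.
(b): fails — bRa, bRc but no w with a=w and cR²w.
(c): fails — uRu, uRt but no w with u=w and tR²w.
Valid on no frame.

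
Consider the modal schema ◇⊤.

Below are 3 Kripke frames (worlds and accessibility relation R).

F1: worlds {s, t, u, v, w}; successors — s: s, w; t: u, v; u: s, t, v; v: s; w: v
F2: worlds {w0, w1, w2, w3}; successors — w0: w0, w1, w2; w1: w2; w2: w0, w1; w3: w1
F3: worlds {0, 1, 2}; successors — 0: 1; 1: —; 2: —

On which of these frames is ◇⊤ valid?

The schema corresponds to seriality: ∀x ∃y Rxy.
F1: condition met.
F2: condition met.
F3: fails — world 1 has no successor.

F1, F2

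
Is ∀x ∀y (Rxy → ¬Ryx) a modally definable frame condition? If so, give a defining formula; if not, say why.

If a class were modally definable it would be closed under surjective bounded morphisms (Goldblatt–Thomason).
The 4-cycle (worlds w0,w1,w2,w3 with w0→w1→w2→w3→w0) is asymmetric. Mapping every world to a single reflexive point • is a surjective bounded morphism, and the reflexive point is not asymmetric (R•• but asymmetry requires ¬R••).
Hence asymmetry is not modally definable.

Not definable by any modal formula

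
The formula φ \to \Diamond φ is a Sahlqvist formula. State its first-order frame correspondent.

Equivalently (dual form): □φ → φ.
Suppose □φ→φ is valid. At any x set V(φ)={w : Rxw}. Then □φ holds at x, so φ holds at x, i.e. Rxx.

reflexivity: \forall x Rxx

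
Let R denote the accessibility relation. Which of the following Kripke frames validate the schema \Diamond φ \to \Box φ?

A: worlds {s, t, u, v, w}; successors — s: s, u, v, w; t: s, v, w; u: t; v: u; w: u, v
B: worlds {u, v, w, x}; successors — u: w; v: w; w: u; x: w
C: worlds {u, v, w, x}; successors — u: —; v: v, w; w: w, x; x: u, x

B

This is the axiom for partial functionality; its first-order frame correspondent is \forall x \forall y \forall z (Rxy \wedge Rxz \to y = z).
A: fails — s sees both s and u.
B: holds.
C: fails — v sees both v and w.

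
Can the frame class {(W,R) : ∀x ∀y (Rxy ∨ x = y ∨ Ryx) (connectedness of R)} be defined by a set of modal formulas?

Modal frame validity is preserved under disjoint unions.
Take 4 disjoint single-world reflexive frames: each is trivially connected, but their disjoint union has 4 worlds with no edge between distinct components, so it is not connected.
So the class is not modally definable.

No — not modally definable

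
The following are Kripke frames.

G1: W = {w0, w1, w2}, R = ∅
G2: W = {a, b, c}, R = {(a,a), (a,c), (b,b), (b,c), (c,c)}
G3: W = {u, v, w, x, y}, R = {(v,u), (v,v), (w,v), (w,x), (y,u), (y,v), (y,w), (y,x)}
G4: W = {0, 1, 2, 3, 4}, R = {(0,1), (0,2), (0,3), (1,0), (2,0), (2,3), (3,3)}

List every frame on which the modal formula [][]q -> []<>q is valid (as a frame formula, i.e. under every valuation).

The schema corresponds to a generalized confluence (Geach) condition: forall x forall z (xRz -> exists w (x R^2 w & zRw)).
G1: satisfies the condition.
G2: satisfies the condition.
G3: fails — vRu but no t with vR²t and uRt.
G4: satisfies the condition.

G1, G2, G4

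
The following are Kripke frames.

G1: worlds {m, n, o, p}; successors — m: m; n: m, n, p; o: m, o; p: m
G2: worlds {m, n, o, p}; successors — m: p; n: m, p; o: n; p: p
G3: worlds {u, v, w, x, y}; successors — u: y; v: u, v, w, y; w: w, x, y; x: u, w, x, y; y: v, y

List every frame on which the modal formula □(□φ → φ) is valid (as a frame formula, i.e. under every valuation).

This is the axiom for shift-reflexivity; its first-order frame correspondent is ∀x ∀y (Rxy → Ryy).
G1: fails — Rnp but not Rpp.
G2: fails — Ron but not Rnn.
G3: fails — Rvu but not Ruu.

none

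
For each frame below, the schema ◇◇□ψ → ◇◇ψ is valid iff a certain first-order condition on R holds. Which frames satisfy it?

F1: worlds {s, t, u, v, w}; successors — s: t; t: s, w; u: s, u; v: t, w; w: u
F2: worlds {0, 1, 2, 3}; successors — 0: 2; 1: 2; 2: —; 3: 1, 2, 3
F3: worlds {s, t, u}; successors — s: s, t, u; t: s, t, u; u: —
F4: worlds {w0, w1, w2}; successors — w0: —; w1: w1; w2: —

F4

Frame correspondent (Sahlqvist): ∀x ∀y (xR²y → ∃w (yRw ∧ xR²w)) — i.e. a generalized confluence (Geach) condition.
F1: fails — sR²s but no w* with sRw* and sR²w*.
F2: fails — 3R²2 but no w with 2Rw and 3R²w.
F3: fails — sR²u but no w with uRw and sR²w.
F4: holds.
Valid on: F4.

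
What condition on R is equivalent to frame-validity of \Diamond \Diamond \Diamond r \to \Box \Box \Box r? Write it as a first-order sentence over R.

This is a Sahlqvist (Geach-type) schema ◇^3□^0r → □^3◇^0r.
Minimal-valuation argument: fix x; take any y with xR^3y and any z with xR^3z. Set V(r) to the set of worlds R-reachable from y in exactly 0 steps. Then □^0r holds at y, so the antecedent holds at x; validity forces ◇^0r at z, giving a w with zR^0w and yR^0w.
First-order correspondent: \forall x \forall y \forall z ((x R^3 y \wedge x R^3 z) \to \exists w (y = w \wedge z = w)).

\forall x \forall y \forall z ((x R^3 y \wedge x R^3 z) \to \exists w (y = w \wedge z = w))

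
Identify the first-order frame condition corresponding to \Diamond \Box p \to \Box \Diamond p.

convergence

Suppose ◇□p→□◇p is valid. Take Rxy, Rxz and set V(p)={w : Ryw}. Then □p at y so ◇□p at x, so □◇p at x, so ◇p at z, giving w with Rzw and Ryw.
Conversely, on a frame with convergence the schema holds at every world under every valuation.
Frame condition: \forall x \forall y \forall z (Rxy \wedge Rxz \to \exists w (Ryw \wedge Rzw)).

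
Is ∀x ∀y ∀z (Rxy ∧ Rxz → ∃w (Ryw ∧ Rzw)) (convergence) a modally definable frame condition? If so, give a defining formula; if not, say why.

The condition is convergence. A defining modal formula is ◇□r → □◇r.

Yes — defined by ◇□r → □◇r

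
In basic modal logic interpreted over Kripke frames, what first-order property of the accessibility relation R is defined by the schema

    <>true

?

seriality: forall x exists y Rxy

◇⊤ holds at w iff w has a successor, so frame-validity of ◇⊤ is exactly seriality. Equivalently via □A → ◇A:
Suppose □A→◇A is valid. At any x set V(A)=W. Then □A at x, so ◇A at x, so x has a successor.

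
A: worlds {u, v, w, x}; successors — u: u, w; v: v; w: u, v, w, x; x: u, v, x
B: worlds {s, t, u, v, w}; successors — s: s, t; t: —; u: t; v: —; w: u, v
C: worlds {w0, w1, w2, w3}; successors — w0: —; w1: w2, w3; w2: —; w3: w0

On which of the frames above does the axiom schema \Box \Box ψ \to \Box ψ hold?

The schema corresponds to density: \forall x \forall y (Rxy \to \exists z (Rxz \wedge Rzy)).
A: condition met.
B: fails — Rwu but no z with Rwz and Rzu.
C: fails — Rw1w2 but no z with Rw1z and Rzw2.
Valid on: A.

A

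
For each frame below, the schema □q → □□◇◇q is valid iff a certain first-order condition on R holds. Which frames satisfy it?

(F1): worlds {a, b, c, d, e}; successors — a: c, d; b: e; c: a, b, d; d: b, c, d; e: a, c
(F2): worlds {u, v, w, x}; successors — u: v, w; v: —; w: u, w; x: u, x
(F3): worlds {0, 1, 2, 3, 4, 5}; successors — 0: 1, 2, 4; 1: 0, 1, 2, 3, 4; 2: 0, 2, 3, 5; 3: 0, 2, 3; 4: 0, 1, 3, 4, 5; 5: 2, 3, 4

This is the axiom for a generalized confluence (Geach) condition; its first-order frame correspondent is ∀x ∀z (xR²z → ∃w (xRw ∧ zR²w)).
(F1): fails — bR²a but no w with bRw and aR²w.
(F2): fails — wR²v but no t with wRt and vR²t.
(F3): satisfies the condition.

(F3)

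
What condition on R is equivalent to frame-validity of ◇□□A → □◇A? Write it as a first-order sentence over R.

This is a Sahlqvist (Geach-type) schema ◇^1□^2A → □^1◇^1A.
First-order correspondent: ∀x ∀y ∀z ((xRy ∧ xRz) → ∃w (yR²w ∧ zRw)).

∀x ∀y ∀z ((xRy ∧ xRz) → ∃w (yR²w ∧ zRw))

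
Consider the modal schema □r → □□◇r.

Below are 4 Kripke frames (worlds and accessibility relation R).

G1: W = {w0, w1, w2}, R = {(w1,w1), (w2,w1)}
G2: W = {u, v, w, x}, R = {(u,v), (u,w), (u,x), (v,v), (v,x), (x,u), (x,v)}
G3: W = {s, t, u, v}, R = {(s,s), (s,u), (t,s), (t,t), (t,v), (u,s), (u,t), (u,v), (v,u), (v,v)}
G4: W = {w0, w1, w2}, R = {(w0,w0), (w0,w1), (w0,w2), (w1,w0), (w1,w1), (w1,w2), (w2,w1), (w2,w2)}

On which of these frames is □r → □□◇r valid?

G1, G3, G4

The schema corresponds to a generalized confluence (Geach) condition: ∀x ∀z (xR²z → ∃w (xRw ∧ zRw)).
G1: holds.
G2: fails — xR²w but no t with xRt and wRt.
G3: holds.
G4: holds.
Valid on: G1, G3, G4.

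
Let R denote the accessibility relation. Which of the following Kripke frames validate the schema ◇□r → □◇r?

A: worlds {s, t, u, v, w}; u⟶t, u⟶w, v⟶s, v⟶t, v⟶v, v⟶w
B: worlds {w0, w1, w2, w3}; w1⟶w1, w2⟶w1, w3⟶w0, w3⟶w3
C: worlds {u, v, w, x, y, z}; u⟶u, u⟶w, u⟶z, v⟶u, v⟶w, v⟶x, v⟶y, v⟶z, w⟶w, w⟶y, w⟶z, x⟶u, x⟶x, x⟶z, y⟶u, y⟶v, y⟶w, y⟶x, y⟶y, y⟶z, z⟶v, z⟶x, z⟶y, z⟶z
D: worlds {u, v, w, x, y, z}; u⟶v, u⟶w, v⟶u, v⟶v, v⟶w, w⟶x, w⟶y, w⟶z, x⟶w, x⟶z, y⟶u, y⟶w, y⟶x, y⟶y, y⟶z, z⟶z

C

Frame correspondent (Sahlqvist): ∀x ∀y ∀z (Rxy ∧ Rxz → ∃w (Ryw ∧ Rzw)) — i.e. convergence.
A: fails — Ruw and Ruw but w and w have no common successor.
B: fails — Rw3w3 and Rw3w0 but w3 and w0 have no common successor.
C: satisfies the condition.
D: fails — Ruv and Ruw but v and w have no common successor.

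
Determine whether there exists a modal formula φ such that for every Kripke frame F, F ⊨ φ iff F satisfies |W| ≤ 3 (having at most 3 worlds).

Modal frame validity is preserved under disjoint unions.
Any modal formula valid on each of 4 disjoint one-world frames is valid on their disjoint union (validity is preserved under disjoint unions). Each one-world frame has |W|=1≤3, but the union has |W|=4.
So no modal formula (or set of formulas) defines exactly the |W|≤3 frames.

No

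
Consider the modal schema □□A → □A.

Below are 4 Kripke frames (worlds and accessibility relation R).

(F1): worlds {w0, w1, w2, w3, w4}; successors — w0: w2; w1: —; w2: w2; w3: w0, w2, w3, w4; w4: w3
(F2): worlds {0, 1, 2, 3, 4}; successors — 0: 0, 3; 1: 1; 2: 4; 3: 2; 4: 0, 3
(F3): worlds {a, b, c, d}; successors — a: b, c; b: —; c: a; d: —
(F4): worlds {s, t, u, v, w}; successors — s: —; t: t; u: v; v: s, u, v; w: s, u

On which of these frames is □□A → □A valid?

(F1)

Frame correspondent (Sahlqvist): ∀x ∀y (Rxy → ∃z (Rxz ∧ Rzy)) — i.e. density.
(F1): ✓.
(F2): fails — R32 but no z with R3z and Rz2.
(F3): fails — Rac but no z with Raz and Rzc.
(F4): fails — Rwu but no z with Rwz and Rzu.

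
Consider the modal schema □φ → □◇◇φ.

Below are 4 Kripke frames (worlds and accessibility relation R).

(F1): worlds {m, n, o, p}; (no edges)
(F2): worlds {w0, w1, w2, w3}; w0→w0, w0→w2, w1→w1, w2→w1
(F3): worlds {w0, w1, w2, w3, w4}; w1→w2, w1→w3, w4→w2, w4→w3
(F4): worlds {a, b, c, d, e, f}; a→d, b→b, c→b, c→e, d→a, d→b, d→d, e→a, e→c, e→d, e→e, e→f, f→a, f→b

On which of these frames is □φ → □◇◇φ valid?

(F1), (F4)

Frame correspondent (Sahlqvist): ∀x ∀z (xRz → ∃w (xRw ∧ zR²w)) — i.e. a generalized confluence (Geach) condition.
(F1): ✓.
(F2): fails — w0Rw2 but no w with w0Rw and w2R²w.
(F3): fails — w1Rw2 but no w with w1Rw and w2R²w.
(F4): ✓.
Valid on: (F1), (F4).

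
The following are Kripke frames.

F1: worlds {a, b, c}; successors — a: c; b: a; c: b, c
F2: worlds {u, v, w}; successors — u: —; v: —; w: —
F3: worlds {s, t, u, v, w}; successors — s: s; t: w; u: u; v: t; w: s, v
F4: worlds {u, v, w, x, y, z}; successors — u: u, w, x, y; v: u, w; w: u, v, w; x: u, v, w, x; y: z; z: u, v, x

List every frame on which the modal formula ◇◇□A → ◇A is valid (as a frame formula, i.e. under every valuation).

F2

This is the axiom for a generalized confluence (Geach) condition; its first-order frame correspondent is ∀x ∀y (xR²y → ∃w (yRw ∧ xRw)).
F1: fails — aR²b but no w with bRw and aRw.
F2: satisfies the condition.
F3: fails — tR²s but no w* with sRw* and tRw*.
F4: fails — uR²y but no t with yRt and uRt.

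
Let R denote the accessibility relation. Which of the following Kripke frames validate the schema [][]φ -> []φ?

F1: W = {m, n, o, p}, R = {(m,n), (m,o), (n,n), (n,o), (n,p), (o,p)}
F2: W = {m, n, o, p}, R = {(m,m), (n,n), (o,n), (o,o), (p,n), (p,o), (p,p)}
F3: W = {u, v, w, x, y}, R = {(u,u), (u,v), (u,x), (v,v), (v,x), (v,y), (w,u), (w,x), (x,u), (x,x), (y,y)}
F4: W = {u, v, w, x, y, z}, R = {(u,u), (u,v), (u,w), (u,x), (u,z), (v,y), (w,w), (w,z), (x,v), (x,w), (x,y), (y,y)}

F2, F3

The schema corresponds to density: forall x forall y (Rxy -> exists z (Rxz & Rzy)).
F1: fails — Rop but no z with Roz and Rzp.
F2: satisfies the condition.
F3: satisfies the condition.
F4: fails — Rxv but no t with Rxt and Rtv.
Valid on: F2, F3.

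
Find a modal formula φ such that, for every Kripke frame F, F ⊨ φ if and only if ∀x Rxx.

□s → s

A defining formula is □s → s (the T axiom).
Suppose □s→s is valid. At any x set V(s)={w : Rxw}. Then □s holds at x, so s holds at x, i.e. Rxx.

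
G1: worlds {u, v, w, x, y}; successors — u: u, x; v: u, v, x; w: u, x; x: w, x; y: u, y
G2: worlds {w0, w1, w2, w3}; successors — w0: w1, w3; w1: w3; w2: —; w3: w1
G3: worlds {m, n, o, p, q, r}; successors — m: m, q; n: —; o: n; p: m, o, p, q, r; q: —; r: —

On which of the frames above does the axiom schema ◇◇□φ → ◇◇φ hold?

G1

This is the axiom for a generalized confluence (Geach) condition; its first-order frame correspondent is ∀x ∀y (xR²y → ∃w (yRw ∧ xR²w)).
G1: satisfies the condition.
G2: fails — w1R²w1 but no w with w1Rw and w1R²w.
G3: fails — mR²q but no w with qRw and mR²w.
Valid on: G1.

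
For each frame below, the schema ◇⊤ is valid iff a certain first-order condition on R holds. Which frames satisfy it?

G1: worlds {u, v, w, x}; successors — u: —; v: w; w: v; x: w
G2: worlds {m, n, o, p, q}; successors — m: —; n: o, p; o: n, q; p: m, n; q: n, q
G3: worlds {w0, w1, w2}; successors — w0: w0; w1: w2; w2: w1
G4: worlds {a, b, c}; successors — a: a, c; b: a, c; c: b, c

Frame correspondent (Sahlqvist): ∀x ∃y Rxy — i.e. seriality.
G1: fails — world u has no successor.
G2: fails — world m has no successor.
G3: ✓.
G4: ✓.

G3, G4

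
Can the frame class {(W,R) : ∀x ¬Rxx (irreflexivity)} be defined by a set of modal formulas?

If a class were modally definable it would be closed under surjective bounded morphisms (Goldblatt–Thomason).
The 4-cycle (worlds 0,1,2,3 with 0→1→2→3→0) is irreflexive, and the map sending every world to a single reflexive point • is a surjective bounded morphism (forth: every edge maps to (•,•); back: every world has a successor). So any modal formula valid on the 4-cycle is also valid on the reflexive point, which is not irreflexive.
So the class is not modally definable.

No — not modally definable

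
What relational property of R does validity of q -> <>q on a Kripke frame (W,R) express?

reflexivity: forall x Rxx

This schema is equivalent to the T axiom □q → q.
Its frame correspondent is reflexivity — forall x Rxx.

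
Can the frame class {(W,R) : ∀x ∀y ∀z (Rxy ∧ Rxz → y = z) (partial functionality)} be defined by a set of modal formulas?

Definable; ◇p → □p defines it

This is a Sahlqvist condition; the CD axiom ◇p → □p defines it.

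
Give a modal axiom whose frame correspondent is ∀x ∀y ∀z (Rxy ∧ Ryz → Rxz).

The condition is transitivity. The 4 schema □r → □□r defines it.
Suppose □r→□□r is valid. Take Rxy, Ryz and set V(r)={w : Rxw}. Then □r at x, so □□r at x, so □r at y, so r at z, i.e. Rxz.

□r → □□r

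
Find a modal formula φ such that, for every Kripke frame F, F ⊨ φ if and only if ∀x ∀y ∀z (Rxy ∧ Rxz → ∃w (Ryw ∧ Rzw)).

◇□r → □◇r

The condition is convergence. The .2 schema ◇□r → □◇r defines it.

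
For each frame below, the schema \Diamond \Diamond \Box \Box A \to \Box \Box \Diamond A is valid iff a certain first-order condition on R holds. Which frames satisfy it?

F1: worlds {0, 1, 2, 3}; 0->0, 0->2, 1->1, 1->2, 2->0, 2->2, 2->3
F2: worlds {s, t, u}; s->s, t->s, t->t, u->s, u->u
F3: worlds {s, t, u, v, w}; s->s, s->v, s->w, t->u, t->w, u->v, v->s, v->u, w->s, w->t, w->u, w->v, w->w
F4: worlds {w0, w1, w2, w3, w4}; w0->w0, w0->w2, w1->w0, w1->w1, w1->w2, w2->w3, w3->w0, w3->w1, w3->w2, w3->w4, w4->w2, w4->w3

Frame correspondent (Sahlqvist): \forall x \forall y \forall z ((x R^2 y \wedge x R^2 z) \to \exists w (y R^2 w \wedge zRw)) — i.e. a generalized confluence (Geach) condition.
F1: fails — 0R²0, 0R²3 but no w with 0R²w and 3Rw.
F2: ✓.
F3: fails — sR²u, sR²u but no w* with uR²w* and uRw*.
F4: fails — w0R²w2, w0R²w2 but no w with w2R²w and w2Rw.
Valid on: F2.

F2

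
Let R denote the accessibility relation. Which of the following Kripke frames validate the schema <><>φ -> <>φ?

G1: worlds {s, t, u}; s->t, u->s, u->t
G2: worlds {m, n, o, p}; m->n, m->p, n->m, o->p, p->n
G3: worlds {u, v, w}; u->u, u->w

This is the axiom for transitivity; its first-order frame correspondent is forall x forall y forall z (Rxy & Ryz -> Rxz).
G1: holds.
G2: fails — Rop and Rpn but not Ron.
G3: holds.
Valid on: G1, G3.

G1, G3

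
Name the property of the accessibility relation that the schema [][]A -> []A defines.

Suppose □□A→□A is valid. Take Rxy and set V(A)={w : xR²w}. Then □□A at x, so □A at x, so A at y, i.e. ∃z(Rxz∧Rzy).
Conversely, any frame satisfying forall x forall y (Rxy -> exists z (Rxz & Rzy)) validates the schema.
So the correspondent is density.

Density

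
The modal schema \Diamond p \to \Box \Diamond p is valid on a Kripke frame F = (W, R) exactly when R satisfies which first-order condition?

the Euclidean property

Suppose ◇p→□◇p is valid. Take Rxy, Rxz and set V(p)={y}. Then ◇p at x, so □◇p at x, so ◇p at z, so some w with Rzw has p; w=y, i.e. Rzy. By symmetry of the argument, Ryz.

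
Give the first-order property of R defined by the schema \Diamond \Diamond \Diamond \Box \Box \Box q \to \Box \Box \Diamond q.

This is a Sahlqvist (Geach-type) schema ◇^3□^3q → □^2◇^1q.
Minimal-valuation argument: fix x; take any y with xR^3y and any z with xR^2z. Set V(q) to the set of worlds R-reachable from y in exactly 3 steps. Then □^3q holds at y, so the antecedent holds at x; validity forces ◇^1q at z, giving a w with zR^1w and yR^3w.
First-order correspondent: \forall x \forall y \forall z ((x R^3 y \wedge x R^2 z) \to \exists w (y R^3 w \wedge zRw)).

\forall x \forall y \forall z ((x R^3 y \wedge x R^2 z) \to \exists w (y R^3 w \wedge zRw))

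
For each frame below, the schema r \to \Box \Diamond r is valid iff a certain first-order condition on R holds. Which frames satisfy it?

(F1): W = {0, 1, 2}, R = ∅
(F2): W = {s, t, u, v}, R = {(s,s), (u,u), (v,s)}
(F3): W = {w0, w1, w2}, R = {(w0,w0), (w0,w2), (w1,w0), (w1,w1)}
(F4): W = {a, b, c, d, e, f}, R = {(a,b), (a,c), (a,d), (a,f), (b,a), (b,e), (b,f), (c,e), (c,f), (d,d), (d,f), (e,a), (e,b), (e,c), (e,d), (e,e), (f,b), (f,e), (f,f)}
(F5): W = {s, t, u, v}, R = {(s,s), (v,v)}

This is the axiom for symmetry; its first-order frame correspondent is \forall x \forall y (Rxy \to Ryx).
(F1): condition met.
(F2): fails — Rvs but not Rsv.
(F3): fails — Rw0w2 but not Rw2w0.
(F4): fails — Rdf but not Rfd.
(F5): condition met.
Valid on: (F1), (F5).

(F1), (F5)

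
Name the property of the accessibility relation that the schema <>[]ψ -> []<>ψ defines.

This schema is the .2 axiom.
It corresponds to convergence: forall x forall y forall z (Rxy & Rxz -> exists w (Ryw & Rzw)).

convergence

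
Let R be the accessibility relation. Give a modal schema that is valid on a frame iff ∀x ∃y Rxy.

The condition is seriality. The D schema □r → ◇r defines it.

□r → ◇r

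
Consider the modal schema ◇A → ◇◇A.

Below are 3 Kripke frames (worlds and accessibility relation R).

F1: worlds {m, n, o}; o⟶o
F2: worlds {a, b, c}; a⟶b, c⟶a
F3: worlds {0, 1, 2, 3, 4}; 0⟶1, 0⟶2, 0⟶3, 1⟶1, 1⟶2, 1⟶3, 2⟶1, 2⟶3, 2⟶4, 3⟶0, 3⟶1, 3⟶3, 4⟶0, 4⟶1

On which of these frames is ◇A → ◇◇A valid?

F1

This is the axiom for a generalized confluence (Geach) condition; its first-order frame correspondent is ∀x ∀y (xRy → ∃w (y = w ∧ xR²w)).
F1: holds.
F2: fails — aRb but no w with b=w and aR²w.
F3: fails — 2R4 but no w with 4=w and 2R²w.
Valid on: F1.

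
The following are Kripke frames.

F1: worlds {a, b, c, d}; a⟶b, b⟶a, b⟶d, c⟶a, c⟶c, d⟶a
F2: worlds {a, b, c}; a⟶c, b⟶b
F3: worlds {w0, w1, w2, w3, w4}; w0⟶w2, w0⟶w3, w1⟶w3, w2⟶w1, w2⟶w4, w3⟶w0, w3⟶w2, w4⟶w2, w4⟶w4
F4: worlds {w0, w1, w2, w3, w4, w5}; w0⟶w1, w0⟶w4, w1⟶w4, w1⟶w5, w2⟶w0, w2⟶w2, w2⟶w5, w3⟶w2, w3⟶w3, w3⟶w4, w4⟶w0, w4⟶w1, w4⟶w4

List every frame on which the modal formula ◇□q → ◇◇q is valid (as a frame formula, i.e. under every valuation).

F1, F3

Frame correspondent (Sahlqvist): ∀x ∀y (xRy → ∃w (yRw ∧ xR²w)) — i.e. a generalized confluence (Geach) condition.
F1: ✓.
F2: fails — aRc but no w with cRw and aR²w.
F3: ✓.
F4: fails — w1Rw5 but no w with w5Rw and w1R²w.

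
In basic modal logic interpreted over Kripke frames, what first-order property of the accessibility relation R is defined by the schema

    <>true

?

seriality: forall x exists y Rxy

◇⊤ holds at w iff w has a successor, so frame-validity of ◇⊤ is exactly seriality. Equivalently via □q → ◇q:
Suppose □q→◇q is valid. At any x set V(q)=W. Then □q at x, so ◇q at x, so x has a successor.
Conversely, on a frame with seriality the schema holds at every world under every valuation.
So the correspondent is seriality.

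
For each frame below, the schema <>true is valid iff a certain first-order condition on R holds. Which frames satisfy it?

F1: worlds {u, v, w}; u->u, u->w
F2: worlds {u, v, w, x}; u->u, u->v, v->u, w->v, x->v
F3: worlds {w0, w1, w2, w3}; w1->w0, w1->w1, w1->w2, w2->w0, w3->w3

F2

The schema corresponds to seriality: forall x exists y Rxy.
F1: fails — world v has no successor.
F2: condition met.
F3: fails — world w0 has no successor.
Valid on: F2.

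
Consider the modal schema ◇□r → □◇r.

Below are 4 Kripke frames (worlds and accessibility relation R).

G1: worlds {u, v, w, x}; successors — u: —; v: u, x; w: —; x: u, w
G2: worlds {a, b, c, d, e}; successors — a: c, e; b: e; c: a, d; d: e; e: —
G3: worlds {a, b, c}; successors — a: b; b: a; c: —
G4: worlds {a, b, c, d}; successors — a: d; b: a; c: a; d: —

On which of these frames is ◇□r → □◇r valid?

G3

This is the axiom for convergence; its first-order frame correspondent is ∀x ∀y ∀z (Rxy ∧ Rxz → ∃w (Ryw ∧ Rzw)).
G1: fails — Rvu and Rvu but u and u have no common successor.
G2: fails — Rae and Rae but e and e have no common successor.
G3: holds.
G4: fails — Rad and Rad but d and d have no common successor.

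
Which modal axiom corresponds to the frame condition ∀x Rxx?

□q → q

The condition is reflexivity. The T schema □q → q defines it.
Suppose □q→q is valid. At any x set V(q)={w : Rxw}. Then □q holds at x, so q holds at x, i.e. Rxx.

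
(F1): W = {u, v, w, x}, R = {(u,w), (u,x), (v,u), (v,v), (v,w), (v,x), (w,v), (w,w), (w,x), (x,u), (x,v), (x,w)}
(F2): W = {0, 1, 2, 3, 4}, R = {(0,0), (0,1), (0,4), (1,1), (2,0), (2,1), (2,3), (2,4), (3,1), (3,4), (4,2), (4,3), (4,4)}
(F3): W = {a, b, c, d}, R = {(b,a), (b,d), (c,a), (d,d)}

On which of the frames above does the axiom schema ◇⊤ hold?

(F1), (F2)

The schema corresponds to seriality: ∀x ∃y Rxy.
(F1): condition met.
(F2): condition met.
(F3): fails — world a has no successor.
Valid on: (F1), (F2).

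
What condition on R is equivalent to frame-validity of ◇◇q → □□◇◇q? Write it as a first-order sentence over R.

∀x ∀y ∀z ((xR²y ∧ xR²z) → ∃w (y = w ∧ zR²w))

This is a Sahlqvist (Geach-type) schema ◇^2□^0q → □^2◇^2q.
Minimal-valuation argument: fix x; take any y with xR^2y and any z with xR^2z. Set V(q) to the set of worlds R-reachable from y in exactly 0 steps. Then □^0q holds at y, so the antecedent holds at x; validity forces ◇^2q at z, giving a w with zR^2w and yR^0w.
First-order correspondent: ∀x ∀y ∀z ((xR²y ∧ xR²z) → ∃w (y = w ∧ zR²w)).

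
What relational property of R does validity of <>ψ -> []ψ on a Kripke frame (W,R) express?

Partial functionality

Suppose ◇ψ→□ψ is valid. Take Rxy, Rxz and set V(ψ)={y}. Then ◇ψ at x, so □ψ at x, so ψ at z, i.e. z=y.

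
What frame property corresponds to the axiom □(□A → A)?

shift-reflexivity: ∀x ∀y (Rxy → Ryy)

Suppose □(□A→A) is valid. Take Rxy and set V(A)={w : Ryw}. Then at y, □A holds; since □(□A→A) at x, □A→A at y, so A at y, i.e. Ryy.
Conversely, any frame satisfying ∀x ∀y (Rxy → Ryy) validates the schema.
Frame condition: ∀x ∀y (Rxy → Ryy).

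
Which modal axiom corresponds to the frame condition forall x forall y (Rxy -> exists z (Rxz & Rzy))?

□□ψ → □ψ

The condition is density. The C4 schema □□ψ → □ψ defines it.
Suppose □□ψ→□ψ is valid. Take Rxy and set V(ψ)={w : xR²w}. Then □□ψ at x, so □ψ at x, so ψ at y, i.e. ∃z(Rxz∧Rzy).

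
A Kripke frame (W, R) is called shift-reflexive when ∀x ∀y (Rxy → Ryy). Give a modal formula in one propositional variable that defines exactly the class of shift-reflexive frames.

□(□r → r)

This is shift-reflexivity; the standard corresponding axiom is T□: □(□r → r).
Suppose □(□r→r) is valid. Take Rxy and set V(r)={w : Ryw}. Then at y, □r holds; since □(□r→r) at x, □r→r at y, so r at y, i.e. Ryy.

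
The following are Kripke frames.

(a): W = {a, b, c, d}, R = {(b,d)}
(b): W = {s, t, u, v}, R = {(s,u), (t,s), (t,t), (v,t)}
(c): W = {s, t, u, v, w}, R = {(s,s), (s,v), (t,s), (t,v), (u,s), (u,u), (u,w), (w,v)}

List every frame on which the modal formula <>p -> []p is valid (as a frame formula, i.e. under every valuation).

(a)

This is the axiom for partial functionality; its first-order frame correspondent is forall x forall y forall z (Rxy & Rxz -> y = z).
(a): ✓.
(b): fails — t sees both s and t.
(c): fails — s sees both s and v.
Valid on: (a).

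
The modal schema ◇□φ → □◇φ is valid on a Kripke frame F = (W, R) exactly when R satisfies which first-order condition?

convergence: ∀x ∀y ∀z (Rxy ∧ Rxz → ∃w (Ryw ∧ Rzw))

Suppose ◇□φ→□◇φ is valid. Take Rxy, Rxz and set V(φ)={w : Ryw}. Then □φ at y so ◇□φ at x, so □◇φ at x, so ◇φ at z, giving w with Rzw and Ryw.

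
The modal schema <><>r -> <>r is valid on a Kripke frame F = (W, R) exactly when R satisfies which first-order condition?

transitivity

Replacing r by ¬r and contraposing gives the equivalent schema □r → □□r.
Suppose □r→□□r is valid. Take Rxy, Ryz and set V(r)={w : Rxw}. Then □r at x, so □□r at x, so □r at y, so r at z, i.e. Rxz.
Conversely, on a frame with transitivity the schema holds at every world under every valuation.
Frame condition: forall x forall y forall z (Rxy & Ryz -> Rxz).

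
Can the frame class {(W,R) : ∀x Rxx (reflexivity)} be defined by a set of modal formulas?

Yes: it is reflexivity, defined by the T schema □p → p.

Yes, by □p → p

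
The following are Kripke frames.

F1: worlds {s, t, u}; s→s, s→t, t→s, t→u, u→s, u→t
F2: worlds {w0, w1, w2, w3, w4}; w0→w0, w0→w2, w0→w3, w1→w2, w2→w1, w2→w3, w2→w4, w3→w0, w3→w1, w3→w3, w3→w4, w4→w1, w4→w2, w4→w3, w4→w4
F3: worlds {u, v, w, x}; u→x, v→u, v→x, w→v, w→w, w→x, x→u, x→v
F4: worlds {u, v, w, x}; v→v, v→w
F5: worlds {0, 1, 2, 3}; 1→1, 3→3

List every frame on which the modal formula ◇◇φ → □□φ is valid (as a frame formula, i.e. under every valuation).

Frame correspondent (Sahlqvist): ∀x ∀y ∀z ((xR²y ∧ xR²z) → ∃w (y = w ∧ z = w)) — i.e. a generalized confluence (Geach) condition.
F1: fails — sR²s, sR²t but s ≠ t.
F2: fails — w0R²w0, w0R²w1 but w0 ≠ w1.
F3: fails — uR²u, uR²v but u ≠ v.
F4: fails — vR²v, vR²w but v ≠ w.
F5: ✓.

F5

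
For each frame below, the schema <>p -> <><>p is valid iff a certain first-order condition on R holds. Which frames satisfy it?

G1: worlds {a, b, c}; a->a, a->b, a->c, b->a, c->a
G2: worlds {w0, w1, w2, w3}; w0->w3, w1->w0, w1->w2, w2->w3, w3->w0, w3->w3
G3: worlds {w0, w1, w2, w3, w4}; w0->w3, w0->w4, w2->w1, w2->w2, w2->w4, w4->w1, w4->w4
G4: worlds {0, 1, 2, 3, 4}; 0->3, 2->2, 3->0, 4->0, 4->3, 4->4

This is the axiom for a generalized confluence (Geach) condition; its first-order frame correspondent is forall x forall y (xRy -> exists w (y = w & x R^2 w)).
G1: ✓.
G2: fails — w1Rw0 but no w with w0=w and w1R²w.
G3: fails — w0Rw3 but no w with w3=w and w0R²w.
G4: fails — 0R3 but no w with 3=w and 0R²w.

G1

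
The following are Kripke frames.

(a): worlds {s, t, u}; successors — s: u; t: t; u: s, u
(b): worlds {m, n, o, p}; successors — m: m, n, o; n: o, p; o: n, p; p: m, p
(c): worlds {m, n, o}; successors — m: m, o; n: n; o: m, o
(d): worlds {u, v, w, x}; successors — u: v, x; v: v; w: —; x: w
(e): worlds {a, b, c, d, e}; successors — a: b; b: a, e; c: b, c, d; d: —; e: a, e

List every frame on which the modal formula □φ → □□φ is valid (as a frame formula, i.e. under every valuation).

(c)

Frame correspondent (Sahlqvist): ∀x ∀y ∀z (Rxy ∧ Ryz → Rxz) — i.e. transitivity.
(a): fails — Rsu and Rus but not Rss.
(b): fails — Ron and Rno but not Roo.
(c): ✓.
(d): fails — Rux and Rxw but not Ruw.
(e): fails — Rea and Rab but not Reb.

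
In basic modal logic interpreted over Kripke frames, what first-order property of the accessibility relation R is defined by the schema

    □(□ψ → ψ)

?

Suppose □(□ψ→ψ) is valid. Take Rxy and set V(ψ)={w : Ryw}. Then at y, □ψ holds; since □(□ψ→ψ) at x, □ψ→ψ at y, so ψ at y, i.e. Ryy.

shift-reflexivity: ∀x ∀y (Rxy → Ryy)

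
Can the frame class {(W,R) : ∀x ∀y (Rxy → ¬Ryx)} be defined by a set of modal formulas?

Not definable by any modal formula

If a class were modally definable it would be closed under surjective bounded morphisms (Goldblatt–Thomason).
The 4-cycle (worlds a,b,c,d with a→b→c→d→a) is asymmetric. Mapping every world to a single reflexive point • is a surjective bounded morphism, and the reflexive point is not asymmetric (R•• but asymmetry requires ¬R••).
Hence asymmetry is not modally definable.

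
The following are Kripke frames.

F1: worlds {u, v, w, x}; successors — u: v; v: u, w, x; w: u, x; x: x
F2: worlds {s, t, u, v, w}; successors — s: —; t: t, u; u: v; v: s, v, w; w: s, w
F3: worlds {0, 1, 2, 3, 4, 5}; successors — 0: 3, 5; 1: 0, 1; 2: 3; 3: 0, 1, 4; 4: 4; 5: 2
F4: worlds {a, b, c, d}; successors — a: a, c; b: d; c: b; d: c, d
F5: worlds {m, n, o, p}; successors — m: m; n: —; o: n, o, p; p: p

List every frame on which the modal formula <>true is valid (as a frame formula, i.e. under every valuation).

Frame correspondent (Sahlqvist): forall x exists y Rxy — i.e. seriality.
F1: condition met.
F2: fails — world s has no successor.
F3: condition met.
F4: condition met.
F5: fails — world n has no successor.
Valid on: F1, F3, F4.

F1, F3, F4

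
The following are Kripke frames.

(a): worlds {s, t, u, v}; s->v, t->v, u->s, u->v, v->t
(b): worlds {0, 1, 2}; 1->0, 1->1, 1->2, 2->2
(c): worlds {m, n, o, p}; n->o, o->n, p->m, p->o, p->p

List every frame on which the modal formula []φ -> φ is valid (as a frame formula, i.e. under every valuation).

none

The schema corresponds to reflexivity: forall x Rxx.
(a): fails — world s does not see itself.
(b): fails — world 0 does not see itself.
(c): fails — world m does not see itself.
Valid on no frame.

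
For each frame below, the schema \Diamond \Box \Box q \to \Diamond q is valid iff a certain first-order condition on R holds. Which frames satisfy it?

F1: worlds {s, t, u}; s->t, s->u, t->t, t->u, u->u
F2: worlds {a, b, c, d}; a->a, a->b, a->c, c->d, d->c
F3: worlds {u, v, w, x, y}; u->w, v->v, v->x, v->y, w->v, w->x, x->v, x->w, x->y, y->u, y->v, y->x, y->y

F1, F3

The schema corresponds to a generalized confluence (Geach) condition: \forall x \forall y (xRy \to \exists w (y R^2 w \wedge xRw)).
F1: condition met.
F2: fails — aRb but no w with bR²w and aRw.
F3: condition met.
Valid on: F1, F3.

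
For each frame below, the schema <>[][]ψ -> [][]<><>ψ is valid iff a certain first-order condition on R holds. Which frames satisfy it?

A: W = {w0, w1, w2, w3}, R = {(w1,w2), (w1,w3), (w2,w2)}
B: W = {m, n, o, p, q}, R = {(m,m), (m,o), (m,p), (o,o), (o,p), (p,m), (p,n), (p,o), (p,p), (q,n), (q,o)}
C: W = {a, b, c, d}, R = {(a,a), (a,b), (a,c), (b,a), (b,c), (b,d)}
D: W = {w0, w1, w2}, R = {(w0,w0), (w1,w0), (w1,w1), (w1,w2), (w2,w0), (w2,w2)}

D

This is the axiom for a generalized confluence (Geach) condition; its first-order frame correspondent is forall x forall y forall z ((xRy & x R^2 z) -> exists w (y R^2 w & z R^2 w)).
A: fails — w1Rw3, w1R²w2 but no w with w3R²w and w2R²w.
B: fails — mRm, mR²n but no w with mR²w and nR²w.
C: fails — aRa, aR²c but no w with aR²w and cR²w.
D: satisfies the condition.
Valid on: D.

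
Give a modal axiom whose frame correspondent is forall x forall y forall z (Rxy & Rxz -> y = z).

This is partial functionality; the standard corresponding axiom is CD: ◇ψ → □ψ.
Suppose ◇ψ→□ψ is valid. Take Rxy, Rxz and set V(ψ)={y}. Then ◇ψ at x, so □ψ at x, so ψ at z, i.e. z=y.

◇ψ → □ψ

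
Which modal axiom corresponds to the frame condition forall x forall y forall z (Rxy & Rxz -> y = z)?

A defining formula is ◇ψ → □ψ (the CD axiom).
Suppose ◇ψ→□ψ is valid. Take Rxy, Rxz and set V(ψ)={y}. Then ◇ψ at x, so □ψ at x, so ψ at z, i.e. z=y.

◇ψ → □ψ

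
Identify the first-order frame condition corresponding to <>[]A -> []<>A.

This is the .2 axiom.
It corresponds to convergence: forall x forall y forall z (Rxy & Rxz -> exists w (Ryw & Rzw)).

Convergence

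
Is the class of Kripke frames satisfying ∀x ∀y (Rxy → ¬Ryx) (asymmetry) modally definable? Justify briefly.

If a class were modally definable it would be closed under surjective bounded morphisms (Goldblatt–Thomason).
The 5-cycle (worlds 0,1,2,3,4 with 0→1→2→3→4→0) is asymmetric. Mapping every world to a single reflexive point • is a surjective bounded morphism, and the reflexive point is not asymmetric (R•• but asymmetry requires ¬R••).
So no modal formula (or set of formulas) defines exactly the asymmetric frames.

Not modally definable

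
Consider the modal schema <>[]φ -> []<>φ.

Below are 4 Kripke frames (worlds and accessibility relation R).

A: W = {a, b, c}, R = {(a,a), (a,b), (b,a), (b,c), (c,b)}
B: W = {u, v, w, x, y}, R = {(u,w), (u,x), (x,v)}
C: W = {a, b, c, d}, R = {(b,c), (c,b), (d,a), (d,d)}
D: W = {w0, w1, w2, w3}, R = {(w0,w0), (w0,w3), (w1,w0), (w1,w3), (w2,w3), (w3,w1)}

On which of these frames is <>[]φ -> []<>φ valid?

A

Frame correspondent (Sahlqvist): forall x forall y forall z (Rxy & Rxz -> exists w (Ryw & Rzw)) — i.e. convergence.
A: holds.
B: fails — Ruw and Ruw but w and w have no common successor.
C: fails — Rdd and Rda but d and a have no common successor.
D: fails — Rw0w0 and Rw0w3 but w0 and w3 have no common successor.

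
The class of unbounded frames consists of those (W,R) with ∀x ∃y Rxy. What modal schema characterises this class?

The condition is seriality. The D schema □ψ → ◇ψ defines it.
Suppose □ψ→◇ψ is valid. At any x set V(ψ)=W. Then □ψ at x, so ◇ψ at x, so x has a successor.

□ψ → ◇ψ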